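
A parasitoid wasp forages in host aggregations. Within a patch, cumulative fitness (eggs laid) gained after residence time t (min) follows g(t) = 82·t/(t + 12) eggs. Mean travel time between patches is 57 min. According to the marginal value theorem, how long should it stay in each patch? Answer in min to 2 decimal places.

Optimal t* satisfies g'(t*) = g(t*)/(T + t*).
g'(t) = 82·12/(t + 12)². Setting 82·12/(t+12)² = 82t/[(t+12)(57+t)] gives 12(57+t) = t(t+12), so t² = 12×57 = 684.
t* = √684 = 26.15 min.

26.15 min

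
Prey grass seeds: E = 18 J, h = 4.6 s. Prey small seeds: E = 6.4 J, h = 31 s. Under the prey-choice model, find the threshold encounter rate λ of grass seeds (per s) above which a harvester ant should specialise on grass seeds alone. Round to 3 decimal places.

At the threshold, the rate on grass seeds alone equals the profitability of small seeds: λ·18/(1 + λ·4.6) = 6.4/31 = 0.2065.
Rearranging, λ(18 − 0.2065×4.6) = 0.2065, so λ = 0.2065/17.05 = 0.01211 per s.

0.012 per s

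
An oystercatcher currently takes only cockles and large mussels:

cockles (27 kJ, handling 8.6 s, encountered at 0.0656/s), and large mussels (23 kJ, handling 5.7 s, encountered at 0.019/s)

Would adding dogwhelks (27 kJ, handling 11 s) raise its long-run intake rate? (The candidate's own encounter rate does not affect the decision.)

On cockles and large mussels alone, R = ΣλE/(1+Σλh) = 2.208/1.672 = 1.32 kJ/s.
Profitability of dogwhelks: 27/11 = 2.455 kJ/s.
2.455 > 1.32, so adding dogwhelks raises the average — include it.

Yes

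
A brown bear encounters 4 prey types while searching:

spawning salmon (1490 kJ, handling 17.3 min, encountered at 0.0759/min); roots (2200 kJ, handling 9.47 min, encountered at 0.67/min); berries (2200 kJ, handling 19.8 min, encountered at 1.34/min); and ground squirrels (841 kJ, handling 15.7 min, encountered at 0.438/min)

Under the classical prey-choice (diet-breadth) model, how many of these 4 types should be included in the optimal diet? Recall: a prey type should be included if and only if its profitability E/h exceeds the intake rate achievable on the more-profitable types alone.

1

E/h in descending order: roots 232, berries 111, spawning salmon 86.1, ground squirrels 53.6 kJ/min. The optimal diet is the largest prefix of this list for which every included type satisfies E_i/h_i > R on the types above it.
Rate on top 1: 200.7. berries: 111 < 200.7 → exclude; stop.
Optimal diet: roots — 1 of 4 types.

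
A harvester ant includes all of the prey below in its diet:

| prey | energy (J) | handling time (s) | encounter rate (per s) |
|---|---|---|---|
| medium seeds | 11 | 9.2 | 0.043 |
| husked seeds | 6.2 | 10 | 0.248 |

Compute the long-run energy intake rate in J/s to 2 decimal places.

0.52 J/s

R = Σλ_iE_i / (1 + Σλ_ih_i)
Numerator: 0.043×11 + 0.248×6.2 = 2.011
Denominator: 1 + 0.043×9.2 + 0.248×10 = 3.876
R = 2.011/3.876 = 0.5188 J/s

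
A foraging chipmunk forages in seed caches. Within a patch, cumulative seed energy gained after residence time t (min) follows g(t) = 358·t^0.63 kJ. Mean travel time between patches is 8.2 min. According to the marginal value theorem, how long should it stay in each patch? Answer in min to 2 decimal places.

Maximise g(t)/(T+t): set derivative to zero → g'(t)(T+t) = g(t).
g'(t) = 0.63·358·t^-0.37. Setting 0.63·358·t^-0.37 = 358·t^0.63/(8.2+t) gives 0.63(8.2+t) = t, so 0.37·t = 0.63×8.2.
t* = 0.63×8.2/0.37 = 13.96 min.

13.96 min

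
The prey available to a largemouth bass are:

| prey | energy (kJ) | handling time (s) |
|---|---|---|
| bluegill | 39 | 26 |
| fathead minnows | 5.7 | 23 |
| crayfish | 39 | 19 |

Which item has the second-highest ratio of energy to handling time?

Profitability E/h (kJ/s): bluegill = 39/26 = 1.5, fathead minnows = 5.7/23 = 0.248, crayfish = 39/19 = 2.05.
Ranked: crayfish > bluegill > fathead minnows.

bluegill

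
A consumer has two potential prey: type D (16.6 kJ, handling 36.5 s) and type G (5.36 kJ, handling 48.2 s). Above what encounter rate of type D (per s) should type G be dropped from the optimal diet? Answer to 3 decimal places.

0.009 per s

Drop type G once their profitability E₂/h₂ falls below the rate achievable on type D alone: E₂/h₂ = λE₁/(1 + λh₁).
Solve for λ: λE₁h₂ = E₂(1 + λh₁) → λ(E₁h₂ − E₂h₁) = E₂ → λ = E₂/(E₁h₂ − E₂h₁).
λ = 5.36/(16.6×48.2 − 5.36×36.5) = 5.36/604.5 = 0.008867 per s.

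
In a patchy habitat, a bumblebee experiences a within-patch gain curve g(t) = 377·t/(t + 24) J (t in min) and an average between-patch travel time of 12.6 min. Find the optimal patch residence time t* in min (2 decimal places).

17.39 min

By the marginal value theorem, leave when the instantaneous gain rate g'(t) equals the habitat-wide average g(t)/(T + t).
g'(t) = 377·24/(t + 24)². Setting 377·24/(t+24)² = 377t/[(t+24)(12.6+t)] gives 24(12.6+t) = t(t+24), so t² = 24×12.6 = 302.4.
t* = √302.4 = 17.39 min.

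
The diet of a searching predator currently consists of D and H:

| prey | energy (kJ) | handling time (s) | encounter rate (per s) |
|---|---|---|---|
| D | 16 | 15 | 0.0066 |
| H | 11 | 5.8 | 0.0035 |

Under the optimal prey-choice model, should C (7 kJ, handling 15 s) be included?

Current rate: (0.0066×16 + 0.0035×11)/(1 + 0.0066×15 + 0.0035×5.8) = 0.1287 kJ/s.
Profitability of C: 7/15 = 0.4667 kJ/s.
Since 0.4667 > R, including C increases the long-run rate.

Yes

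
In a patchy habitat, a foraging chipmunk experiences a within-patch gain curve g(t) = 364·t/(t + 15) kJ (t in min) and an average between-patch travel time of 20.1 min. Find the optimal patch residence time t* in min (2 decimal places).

By the marginal value theorem, leave when the instantaneous gain rate g'(t) equals the habitat-wide average g(t)/(T + t).
g'(t) = 364·15/(t + 15)². Setting 364·15/(t+15)² = 364t/[(t+15)(20.1+t)] gives 15(20.1+t) = t(t+15), so t² = 15×20.1 = 301.5.
t* = √301.5 = 17.36 min.

17.36 min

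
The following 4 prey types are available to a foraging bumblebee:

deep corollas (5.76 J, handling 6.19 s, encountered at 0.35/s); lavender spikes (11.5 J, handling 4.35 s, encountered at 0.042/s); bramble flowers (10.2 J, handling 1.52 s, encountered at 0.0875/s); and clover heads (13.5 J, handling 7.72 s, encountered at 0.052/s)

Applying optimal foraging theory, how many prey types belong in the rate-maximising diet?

3

Profitabilities (E/h, J/s): bramble flowers 6.71, lavender spikes 2.64, clover heads 1.75, deep corollas 0.931. Add prey in this order while the next type's profitability exceeds the intake rate on those already taken.
Rate on top 1: 0.7877. lavender spikes: 2.64 > 0.7877 → include.
Rate on top 2: 1.045. clover heads: 1.75 > 1.045 → include.
Rate on top 3: 1.21. deep corollas: 0.931 < 1.21 → exclude; stop.
Optimal diet: bramble flowers, lavender spikes, clover heads — 3 of 4 types.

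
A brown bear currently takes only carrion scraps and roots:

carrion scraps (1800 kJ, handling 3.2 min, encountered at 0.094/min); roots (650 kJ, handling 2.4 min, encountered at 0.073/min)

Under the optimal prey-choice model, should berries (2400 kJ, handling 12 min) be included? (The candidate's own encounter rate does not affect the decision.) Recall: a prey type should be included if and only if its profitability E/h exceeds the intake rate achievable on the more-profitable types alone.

Current rate: (0.094×1800 + 0.073×650)/(1 + 0.094×3.2 + 0.073×2.4) = 146.8 kJ/min.
berries: E/h = 2400/12 = 200 kJ/min.
200 > 146.8, so adding berries raises the average — include it.

Yes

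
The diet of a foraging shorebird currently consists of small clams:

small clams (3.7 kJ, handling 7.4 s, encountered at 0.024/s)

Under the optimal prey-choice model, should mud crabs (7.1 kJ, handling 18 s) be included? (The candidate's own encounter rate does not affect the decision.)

Yes

On small clams alone, R = ΣλE/(1+Σλh) = 0.0888/1.178 = 0.07541 kJ/s.
mud crabs: E/h = 7.1/18 = 0.3944 kJ/s.
0.3944 > 0.07541, so adding mud crabs raises the average — include it.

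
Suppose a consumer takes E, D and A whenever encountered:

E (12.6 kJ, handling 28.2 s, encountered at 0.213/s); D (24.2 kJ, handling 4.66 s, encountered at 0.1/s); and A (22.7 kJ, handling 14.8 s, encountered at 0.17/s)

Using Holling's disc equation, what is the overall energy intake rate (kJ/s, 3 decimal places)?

0.897 kJ/s

R = Σλ_iE_i / (1 + Σλ_ih_i)
Numerator: 0.213×12.6 + 0.1×24.2 + 0.17×22.7 = 8.963
Denominator: 1 + 0.213×28.2 + 0.1×4.66 + 0.17×14.8 = 9.989
R = 8.963/9.989 = 0.8973 kJ/s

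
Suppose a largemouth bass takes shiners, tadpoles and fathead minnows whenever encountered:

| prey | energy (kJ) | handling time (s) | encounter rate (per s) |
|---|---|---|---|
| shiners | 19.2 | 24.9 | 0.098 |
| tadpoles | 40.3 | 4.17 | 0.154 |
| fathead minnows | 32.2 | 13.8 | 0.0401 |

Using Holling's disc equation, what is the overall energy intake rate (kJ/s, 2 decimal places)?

2.02 kJ/s

R = (0.098×19.2 + 0.154×40.3 + 0.0401×32.2) / (1 + 0.098×24.9 + 0.154×4.17 + 0.0401×13.8) = 9.379/4.636 = 2.023 kJ/s.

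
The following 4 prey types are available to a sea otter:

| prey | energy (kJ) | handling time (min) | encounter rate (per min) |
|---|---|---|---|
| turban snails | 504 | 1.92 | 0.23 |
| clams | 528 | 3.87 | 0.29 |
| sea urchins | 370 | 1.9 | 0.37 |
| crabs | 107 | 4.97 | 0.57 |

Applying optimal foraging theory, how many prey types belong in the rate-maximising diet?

Profitabilities (E/h, kJ/min): turban snails 262, sea urchins 195, clams 136, crabs 21.5. Add prey in this order while the next type's profitability exceeds the intake rate on those already taken.
Rate on top 1: 80.41. sea urchins: 195 > 80.41 → include.
Rate on top 2: 117.9. clams: 136 > 117.9 → include.
Rate on top 3: 124.3. crabs: 21.5 < 124.3 → exclude; stop.
Optimal diet: turban snails, sea urchins, clams — 3 of 4 types.

3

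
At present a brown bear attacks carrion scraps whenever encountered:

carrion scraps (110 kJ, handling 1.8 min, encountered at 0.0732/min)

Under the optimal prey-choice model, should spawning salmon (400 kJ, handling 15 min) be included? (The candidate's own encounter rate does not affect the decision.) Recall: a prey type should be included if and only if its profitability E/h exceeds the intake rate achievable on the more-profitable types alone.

Yes

On carrion scraps alone, R = ΣλE/(1+Σλh) = 8.052/1.132 = 7.115 kJ/min.
spawning salmon: E/h = 400/15 = 26.67 kJ/min.
26.67 > 7.115, so adding spawning salmon raises the average — include it.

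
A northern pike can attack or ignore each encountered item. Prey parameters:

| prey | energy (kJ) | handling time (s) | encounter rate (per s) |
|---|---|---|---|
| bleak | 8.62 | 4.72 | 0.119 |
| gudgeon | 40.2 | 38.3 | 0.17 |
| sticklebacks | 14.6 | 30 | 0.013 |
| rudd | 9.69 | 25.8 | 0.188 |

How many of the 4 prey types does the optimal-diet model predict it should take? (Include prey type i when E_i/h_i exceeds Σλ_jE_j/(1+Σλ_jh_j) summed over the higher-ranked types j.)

E/h in descending order: bleak 1.83, gudgeon 1.05, sticklebacks 0.487, rudd 0.376 kJ/s. The optimal diet is the largest prefix of this list for which every included type satisfies E_i/h_i > R on the types above it.
Rate on top 1: 0.6568. gudgeon: 1.05 > 0.6568 → include.
Rate on top 2: 0.9736. sticklebacks: 0.487 < 0.9736 → exclude; stop.
Optimal diet: bleak, gudgeon — 2 of 4 types.

2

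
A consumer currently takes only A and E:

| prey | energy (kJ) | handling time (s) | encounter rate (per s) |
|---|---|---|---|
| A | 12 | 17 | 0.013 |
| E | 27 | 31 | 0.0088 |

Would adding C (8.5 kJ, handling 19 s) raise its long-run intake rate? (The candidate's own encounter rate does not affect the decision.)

Yes

Intake rate on the current diet: R = (0.013×12 + 0.0088×27) / (1 + 0.013×17 + 0.0088×31) = 0.3936/1.494 = 0.2635 kJ/s.
Profitability of C: 8.5/19 = 0.4474 kJ/s.
Since 0.4474 > R, including C increases the long-run rate.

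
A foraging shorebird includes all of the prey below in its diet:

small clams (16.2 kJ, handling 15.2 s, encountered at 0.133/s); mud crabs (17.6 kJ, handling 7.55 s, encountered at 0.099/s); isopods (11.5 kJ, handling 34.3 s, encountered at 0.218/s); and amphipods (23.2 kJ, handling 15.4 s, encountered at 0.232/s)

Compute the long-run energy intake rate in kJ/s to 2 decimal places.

R = (0.133×16.2 + 0.099×17.6 + 0.218×11.5 + 0.232×23.2) / (1 + 0.133×15.2 + 0.099×7.55 + 0.218×34.3 + 0.232×15.4) = 11.79/14.82 = 0.7953 kJ/s.

0.80 kJ/s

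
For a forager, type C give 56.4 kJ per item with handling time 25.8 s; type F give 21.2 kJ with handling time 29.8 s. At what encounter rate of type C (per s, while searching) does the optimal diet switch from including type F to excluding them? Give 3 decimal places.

At the threshold, the rate on type C alone equals the profitability of type F: λ·56.4/(1 + λ·25.8) = 21.2/29.8 = 0.7114.
Rearranging, λ(56.4 − 0.7114×25.8) = 0.7114, so λ = 0.7114/38.05 = 0.0187 per s.

0.019 per s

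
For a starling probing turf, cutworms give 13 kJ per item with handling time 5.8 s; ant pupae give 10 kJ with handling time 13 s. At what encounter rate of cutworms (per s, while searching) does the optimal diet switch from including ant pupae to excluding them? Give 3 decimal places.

0.090 per s

At the threshold, the rate on cutworms alone equals the profitability of ant pupae: λ·13/(1 + λ·5.8) = 10/13 = 0.7692.
Rearranging, λ(13 − 0.7692×5.8) = 0.7692, so λ = 0.7692/8.538 = 0.09009 per s.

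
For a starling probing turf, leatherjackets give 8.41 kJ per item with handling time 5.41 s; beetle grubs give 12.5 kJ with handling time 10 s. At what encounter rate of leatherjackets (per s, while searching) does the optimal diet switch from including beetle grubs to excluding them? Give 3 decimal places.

At the threshold, the rate on leatherjackets alone equals the profitability of beetle grubs: λ·8.41/(1 + λ·5.41) = 12.5/10 = 1.25.
Rearranging, λ(8.41 − 1.25×5.41) = 1.25, so λ = 1.25/1.647 = 0.7587 per s.

0.759 per s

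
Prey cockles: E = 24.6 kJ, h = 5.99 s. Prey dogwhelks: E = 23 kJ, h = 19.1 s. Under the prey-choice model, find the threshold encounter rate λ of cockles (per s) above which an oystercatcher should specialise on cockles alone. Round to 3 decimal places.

Drop dogwhelks once their profitability E₂/h₂ falls below the rate achievable on cockles alone: E₂/h₂ = λE₁/(1 + λh₁).
Solve for λ: λE₁h₂ = E₂(1 + λh₁) → λ(E₁h₂ − E₂h₁) = E₂ → λ = E₂/(E₁h₂ − E₂h₁).
λ = 23/(24.6×19.1 − 23×5.99) = 23/332.1 = 0.06926 per s.

0.069 per s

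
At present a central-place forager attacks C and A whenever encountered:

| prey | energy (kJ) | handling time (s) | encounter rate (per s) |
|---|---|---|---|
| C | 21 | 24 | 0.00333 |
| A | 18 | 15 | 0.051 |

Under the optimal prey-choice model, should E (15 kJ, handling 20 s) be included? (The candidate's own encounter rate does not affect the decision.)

Current rate: (0.00333×21 + 0.051×18)/(1 + 0.00333×24 + 0.051×15) = 0.5355 kJ/s.
Profitability of E: 15/20 = 0.75 kJ/s.
Since 0.75 > R, including E increases the long-run rate.

Yes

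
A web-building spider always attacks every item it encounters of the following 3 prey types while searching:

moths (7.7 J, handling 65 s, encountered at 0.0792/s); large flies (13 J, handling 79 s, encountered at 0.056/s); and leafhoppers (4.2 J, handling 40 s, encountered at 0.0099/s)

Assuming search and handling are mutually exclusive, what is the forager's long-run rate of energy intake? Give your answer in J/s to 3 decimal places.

Energy encountered per unit search time: 0.0792×7.7 + 0.056×13 + 0.0099×4.2 = 1.379 J/s.
Handling time per unit search time: 0.0792×65 + 0.056×79 + 0.0099×40 = 9.968.
Rate = 1.379/(1 + 9.968) = 0.1258 J/s.

0.126 J/s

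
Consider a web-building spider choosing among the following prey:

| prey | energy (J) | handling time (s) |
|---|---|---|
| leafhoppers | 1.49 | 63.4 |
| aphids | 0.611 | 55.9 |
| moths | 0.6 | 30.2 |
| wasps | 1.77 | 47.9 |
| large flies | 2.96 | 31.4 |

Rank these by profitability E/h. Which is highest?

large flies

In descending order of E/h:
large flies: 2.96/31.4 = 0.0943 J/s
wasps: 1.77/47.9 = 0.037 J/s
leafhoppers: 1.49/63.4 = 0.0235 J/s
moths: 0.6/30.2 = 0.0199 J/s
aphids: 0.611/55.9 = 0.0109 J/s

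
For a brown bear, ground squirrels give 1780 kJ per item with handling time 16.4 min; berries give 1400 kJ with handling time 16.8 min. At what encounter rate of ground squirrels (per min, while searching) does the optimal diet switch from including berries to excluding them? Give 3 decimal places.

0.202 per min

At the threshold, the rate on ground squirrels alone equals the profitability of berries: λ·1780/(1 + λ·16.4) = 1400/16.8 = 83.33.
Rearranging, λ(1780 − 83.33×16.4) = 83.33, so λ = 83.33/413.3 = 0.2016 per min.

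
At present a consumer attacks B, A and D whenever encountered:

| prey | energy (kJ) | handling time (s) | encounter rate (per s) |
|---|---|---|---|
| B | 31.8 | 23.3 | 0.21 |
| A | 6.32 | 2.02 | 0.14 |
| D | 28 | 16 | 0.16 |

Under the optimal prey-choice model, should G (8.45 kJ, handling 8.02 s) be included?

On B, A and D alone, R = ΣλE/(1+Σλh) = 12.04/8.736 = 1.379 kJ/s.
Profitability of G: 8.45/8.02 = 1.054 kJ/s.
Since 1.054 < R, time spent handling G is better spent searching.

No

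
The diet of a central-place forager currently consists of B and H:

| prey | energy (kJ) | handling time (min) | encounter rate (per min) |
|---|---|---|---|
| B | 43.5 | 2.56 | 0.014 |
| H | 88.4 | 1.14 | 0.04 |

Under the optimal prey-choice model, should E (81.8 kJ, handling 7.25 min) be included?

Current rate: (0.014×43.5 + 0.04×88.4)/(1 + 0.014×2.56 + 0.04×1.14) = 3.833 kJ/min.
E: E/h = 81.8/7.25 = 11.28 kJ/min.
11.28 > 3.833, so adding E raises the average — include it.

Yes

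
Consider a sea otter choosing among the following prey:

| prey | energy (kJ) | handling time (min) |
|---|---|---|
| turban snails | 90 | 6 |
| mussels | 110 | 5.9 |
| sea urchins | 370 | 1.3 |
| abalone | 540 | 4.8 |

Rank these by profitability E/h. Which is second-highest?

In descending order of E/h:
sea urchins: 370/1.3 = 285 kJ/min
abalone: 540/4.8 = 112 kJ/min
mussels: 110/5.9 = 18.6 kJ/min
turban snails: 90/6 = 15 kJ/min

abalone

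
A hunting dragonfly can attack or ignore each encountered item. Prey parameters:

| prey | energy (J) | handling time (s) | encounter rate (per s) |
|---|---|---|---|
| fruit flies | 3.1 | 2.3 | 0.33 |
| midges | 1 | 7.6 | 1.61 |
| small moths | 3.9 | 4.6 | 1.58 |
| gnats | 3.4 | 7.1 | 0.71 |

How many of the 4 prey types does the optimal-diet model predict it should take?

Profitabilities (E/h, J/s): fruit flies 1.35, small moths 0.848, gnats 0.479, midges 0.132. Add prey in this order while the next type's profitability exceeds the intake rate on those already taken.
Rate on top 1: 0.5816. small moths: 0.848 > 0.5816 → include.
Rate on top 2: 0.7959. gnats: 0.479 < 0.7959 → exclude; stop.
Optimal diet: fruit flies, small moths — 2 of 4 types.

2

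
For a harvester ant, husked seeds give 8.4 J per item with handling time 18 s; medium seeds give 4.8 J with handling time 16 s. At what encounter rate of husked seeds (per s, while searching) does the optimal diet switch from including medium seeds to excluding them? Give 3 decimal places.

0.100 per s

The zero-one rule: include medium seeds iff E₂/h₂ > λE₁/(1+λh₁). Equality gives the switch point.
λE₁h₂ = E₂ + λE₂h₁ ⇒ λ = E₂/(E₁h₂ − E₂h₁) = 4.8/(134.4 − 86.4) = 0.1 per s.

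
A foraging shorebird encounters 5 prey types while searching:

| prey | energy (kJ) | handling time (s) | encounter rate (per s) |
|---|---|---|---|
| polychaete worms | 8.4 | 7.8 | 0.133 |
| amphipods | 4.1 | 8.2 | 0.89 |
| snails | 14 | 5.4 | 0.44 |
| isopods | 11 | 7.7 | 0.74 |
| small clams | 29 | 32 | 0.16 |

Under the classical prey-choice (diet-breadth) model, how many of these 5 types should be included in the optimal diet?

1

Rank by E/h (kJ/s): snails 2.59, isopods 1.43, polychaete worms 1.08, small clams 0.906, amphipods 0.5. Include each in turn until the next type's E/h falls below the running intake rate.
Rate on top 1: 1.825. isopods: 1.43 < 1.825 → exclude; stop.
Optimal diet: snails — 1 of 5 types.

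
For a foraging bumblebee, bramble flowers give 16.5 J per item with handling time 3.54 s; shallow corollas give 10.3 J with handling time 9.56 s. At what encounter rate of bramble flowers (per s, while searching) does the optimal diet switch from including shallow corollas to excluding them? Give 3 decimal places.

The zero-one rule: include shallow corollas iff E₂/h₂ > λE₁/(1+λh₁). Equality gives the switch point.
λE₁h₂ = E₂ + λE₂h₁ ⇒ λ = E₂/(E₁h₂ − E₂h₁) = 10.3/(157.7 − 36.46) = 0.08493 per s.

0.085 per s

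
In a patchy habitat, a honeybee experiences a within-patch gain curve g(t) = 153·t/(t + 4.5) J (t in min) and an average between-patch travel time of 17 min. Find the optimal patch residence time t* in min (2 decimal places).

8.75 min

By the marginal value theorem, leave when the instantaneous gain rate g'(t) equals the habitat-wide average g(t)/(T + t).
g'(t) = 153·4.5/(t + 4.5)². Setting 153·4.5/(t+4.5)² = 153t/[(t+4.5)(17+t)] gives 4.5(17+t) = t(t+4.5), so t² = 4.5×17 = 76.5.
t* = √76.5 = 8.746 min.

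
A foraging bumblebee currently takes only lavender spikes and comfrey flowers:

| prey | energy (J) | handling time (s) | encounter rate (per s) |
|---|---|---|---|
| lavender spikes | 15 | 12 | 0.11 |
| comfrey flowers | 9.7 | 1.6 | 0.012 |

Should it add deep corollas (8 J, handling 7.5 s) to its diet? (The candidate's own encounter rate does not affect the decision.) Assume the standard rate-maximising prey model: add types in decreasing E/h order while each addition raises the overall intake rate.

On lavender spikes and comfrey flowers alone, R = ΣλE/(1+Σλh) = 1.766/2.339 = 0.7551 J/s.
deep corollas: E/h = 8/7.5 = 1.067 J/s.
1.067 > 0.7551, so adding deep corollas raises the average — include it.

Yes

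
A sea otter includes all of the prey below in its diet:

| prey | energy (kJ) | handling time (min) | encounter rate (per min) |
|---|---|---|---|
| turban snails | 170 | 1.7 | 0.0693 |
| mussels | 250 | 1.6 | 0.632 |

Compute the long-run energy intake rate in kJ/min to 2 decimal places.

79.75 kJ/min

R = (0.0693×170 + 0.632×250) / (1 + 0.0693×1.7 + 0.632×1.6) = 169.8/2.129 = 79.75 kJ/min.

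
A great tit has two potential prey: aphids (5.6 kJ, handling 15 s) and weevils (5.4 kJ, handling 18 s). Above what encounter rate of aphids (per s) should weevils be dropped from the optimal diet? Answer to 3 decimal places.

0.273 per s

Drop weevils once their profitability E₂/h₂ falls below the rate achievable on aphids alone: E₂/h₂ = λE₁/(1 + λh₁).
Solve for λ: λE₁h₂ = E₂(1 + λh₁) → λ(E₁h₂ − E₂h₁) = E₂ → λ = E₂/(E₁h₂ − E₂h₁).
λ = 5.4/(5.6×18 − 5.4×15) = 5.4/19.8 = 0.2727 per s.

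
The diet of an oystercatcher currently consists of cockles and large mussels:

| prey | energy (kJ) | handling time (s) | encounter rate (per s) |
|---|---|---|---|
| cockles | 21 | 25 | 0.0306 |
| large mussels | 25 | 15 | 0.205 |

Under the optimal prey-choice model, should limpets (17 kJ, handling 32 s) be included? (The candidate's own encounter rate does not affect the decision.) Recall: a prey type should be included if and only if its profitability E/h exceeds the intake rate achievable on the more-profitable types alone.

Intake rate on the current diet: R = (0.0306×21 + 0.205×25) / (1 + 0.0306×25 + 0.205×15) = 5.768/4.84 = 1.192 kJ/s.
Profitability of limpets: 17/32 = 0.5312 kJ/s.
0.5312 < 1.192, so adding limpets would lower the average — exclude it.

No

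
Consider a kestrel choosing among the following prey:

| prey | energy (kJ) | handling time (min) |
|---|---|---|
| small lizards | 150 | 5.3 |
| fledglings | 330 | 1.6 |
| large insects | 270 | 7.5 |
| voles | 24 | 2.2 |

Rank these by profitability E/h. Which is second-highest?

large insects

Profitability E/h (kJ/min): small lizards = 150/5.3 = 28.3, fledglings = 330/1.6 = 206, large insects = 270/7.5 = 36, voles = 24/2.2 = 10.9.
Ranked: fledglings > large insects > small lizards > voles.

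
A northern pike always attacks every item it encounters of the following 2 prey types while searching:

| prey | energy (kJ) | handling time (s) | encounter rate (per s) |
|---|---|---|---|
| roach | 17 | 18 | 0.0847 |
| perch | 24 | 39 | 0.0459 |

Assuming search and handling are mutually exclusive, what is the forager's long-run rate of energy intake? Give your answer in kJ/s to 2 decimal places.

R = (0.0847×17 + 0.0459×24) / (1 + 0.0847×18 + 0.0459×39) = 2.542/4.315 = 0.589 kJ/s.

0.59 kJ/s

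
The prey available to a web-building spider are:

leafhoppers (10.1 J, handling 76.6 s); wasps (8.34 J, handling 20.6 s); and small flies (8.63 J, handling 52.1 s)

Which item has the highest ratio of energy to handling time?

In descending order of E/h:
wasps: 8.34/20.6 = 0.405 J/s
small flies: 8.63/52.1 = 0.166 J/s
leafhoppers: 10.1/76.6 = 0.132 J/s

wasps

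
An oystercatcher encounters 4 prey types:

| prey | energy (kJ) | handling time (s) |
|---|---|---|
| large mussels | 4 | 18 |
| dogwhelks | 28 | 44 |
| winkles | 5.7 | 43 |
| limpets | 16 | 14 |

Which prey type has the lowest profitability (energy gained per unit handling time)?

winkles

Profitability E/h (kJ/s): large mussels = 4/18 = 0.222, dogwhelks = 28/44 = 0.636, winkles = 5.7/43 = 0.133, limpets = 16/14 = 1.14.
Ranked: limpets > dogwhelks > large mussels > winkles.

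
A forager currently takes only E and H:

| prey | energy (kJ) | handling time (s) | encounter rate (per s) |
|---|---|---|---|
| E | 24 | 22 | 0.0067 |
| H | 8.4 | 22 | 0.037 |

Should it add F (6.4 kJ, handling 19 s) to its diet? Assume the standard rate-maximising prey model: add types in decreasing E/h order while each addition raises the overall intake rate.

Intake rate on the current diet: R = (0.0067×24 + 0.037×8.4) / (1 + 0.0067×22 + 0.037×22) = 0.4716/1.961 = 0.2404 kJ/s.
F: E/h = 6.4/19 = 0.3368 kJ/s.
Since 0.3368 > R, including F increases the long-run rate.

Yes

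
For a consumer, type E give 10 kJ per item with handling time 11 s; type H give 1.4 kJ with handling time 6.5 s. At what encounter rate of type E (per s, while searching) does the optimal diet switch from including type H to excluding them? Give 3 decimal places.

0.028 per s

Drop type H once their profitability E₂/h₂ falls below the rate achievable on type E alone: E₂/h₂ = λE₁/(1 + λh₁).
Solve for λ: λE₁h₂ = E₂(1 + λh₁) → λ(E₁h₂ − E₂h₁) = E₂ → λ = E₂/(E₁h₂ − E₂h₁).
λ = 1.4/(10×6.5 − 1.4×11) = 1.4/49.6 = 0.02823 per s.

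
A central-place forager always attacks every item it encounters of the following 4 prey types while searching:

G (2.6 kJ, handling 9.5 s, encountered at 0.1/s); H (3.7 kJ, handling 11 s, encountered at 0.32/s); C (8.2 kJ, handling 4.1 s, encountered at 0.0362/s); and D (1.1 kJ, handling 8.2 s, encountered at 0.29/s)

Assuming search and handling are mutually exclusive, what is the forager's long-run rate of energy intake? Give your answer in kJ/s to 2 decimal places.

0.26 kJ/s

R = (0.1×2.6 + 0.32×3.7 + 0.0362×8.2 + 0.29×1.1) / (1 + 0.1×9.5 + 0.32×11 + 0.0362×4.1 + 0.29×8.2) = 2.06/7.996 = 0.2576 kJ/s.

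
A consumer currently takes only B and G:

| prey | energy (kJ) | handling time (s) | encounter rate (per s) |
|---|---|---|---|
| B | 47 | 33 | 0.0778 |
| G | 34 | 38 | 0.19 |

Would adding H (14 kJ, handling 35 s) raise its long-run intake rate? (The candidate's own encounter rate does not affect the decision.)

No

Intake rate on the current diet: R = (0.0778×47 + 0.19×34) / (1 + 0.0778×33 + 0.19×38) = 10.12/10.79 = 0.9378 kJ/s.
Profitability of H: 14/35 = 0.4 kJ/s.
0.4 < 0.9378, so adding H would lower the average — exclude it.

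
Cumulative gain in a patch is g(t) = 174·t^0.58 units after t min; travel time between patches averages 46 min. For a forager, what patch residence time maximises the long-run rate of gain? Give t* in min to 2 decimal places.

63.52 min

Optimal t* satisfies g'(t*) = g(t*)/(T + t*).
g'(t) = 0.58·174·t^-0.42. Setting 0.58·174·t^-0.42 = 174·t^0.58/(46+t) gives 0.58(46+t) = t, so 0.42·t = 0.58×46.
t* = 0.58×46/0.42 = 63.52 min.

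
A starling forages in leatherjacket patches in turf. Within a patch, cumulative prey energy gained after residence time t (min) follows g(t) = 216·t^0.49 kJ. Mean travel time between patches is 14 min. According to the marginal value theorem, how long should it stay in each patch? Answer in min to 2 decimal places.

By the marginal value theorem, leave when the instantaneous gain rate g'(t) equals the habitat-wide average g(t)/(T + t).
g'(t) = 0.49·216·t^-0.51. Setting 0.49·216·t^-0.51 = 216·t^0.49/(14+t) gives 0.49(14+t) = t, so 0.51·t = 0.49×14.
t* = 0.49×14/0.51 = 13.45 min.

13.45 min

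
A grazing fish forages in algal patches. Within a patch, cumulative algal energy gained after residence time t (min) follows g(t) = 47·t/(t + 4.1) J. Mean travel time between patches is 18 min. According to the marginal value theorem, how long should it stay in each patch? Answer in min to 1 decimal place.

Maximise g(t)/(T+t): set derivative to zero → g'(t)(T+t) = g(t).
g'(t) = 47·4.1/(t + 4.1)². Setting 47·4.1/(t+4.1)² = 47t/[(t+4.1)(18+t)] gives 4.1(18+t) = t(t+4.1), so t² = 4.1×18 = 73.8.
t* = √73.8 = 8.591 min.

8.6 min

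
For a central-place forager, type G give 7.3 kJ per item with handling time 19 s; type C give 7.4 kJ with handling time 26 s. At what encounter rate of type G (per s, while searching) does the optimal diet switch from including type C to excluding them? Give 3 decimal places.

The zero-one rule: include type C iff E₂/h₂ > λE₁/(1+λh₁). Equality gives the switch point.
λE₁h₂ = E₂ + λE₂h₁ ⇒ λ = E₂/(E₁h₂ − E₂h₁) = 7.4/(189.8 − 140.6) = 0.1504 per s.

0.150 per s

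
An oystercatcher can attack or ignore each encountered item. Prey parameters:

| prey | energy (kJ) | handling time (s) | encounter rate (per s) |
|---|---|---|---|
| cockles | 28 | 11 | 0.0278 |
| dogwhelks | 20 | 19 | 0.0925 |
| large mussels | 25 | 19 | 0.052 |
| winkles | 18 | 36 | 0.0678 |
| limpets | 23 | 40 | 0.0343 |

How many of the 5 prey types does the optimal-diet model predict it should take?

Rank by E/h (kJ/s): cockles 2.55, large mussels 1.32, dogwhelks 1.05, limpets 0.575, winkles 0.5. Include each in turn until the next type's E/h falls below the running intake rate.
Rate on top 1: 0.5961. large mussels: 1.32 > 0.5961 → include.
Rate on top 2: 0.9061. dogwhelks: 1.05 > 0.9061 → include.
Rate on top 3: 0.9697. limpets: 0.575 < 0.9697 → exclude; stop.
Optimal diet: cockles, large mussels, dogwhelks — 3 of 5 types.

3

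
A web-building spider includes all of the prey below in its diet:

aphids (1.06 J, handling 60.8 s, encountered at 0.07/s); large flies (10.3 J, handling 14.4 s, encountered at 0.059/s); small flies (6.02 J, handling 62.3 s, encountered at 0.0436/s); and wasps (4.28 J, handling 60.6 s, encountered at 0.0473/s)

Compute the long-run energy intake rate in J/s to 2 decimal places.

R = (0.07×1.06 + 0.059×10.3 + 0.0436×6.02 + 0.0473×4.28) / (1 + 0.07×60.8 + 0.059×14.4 + 0.0436×62.3 + 0.0473×60.6) = 1.147/11.69 = 0.09812 J/s.

0.10 J/s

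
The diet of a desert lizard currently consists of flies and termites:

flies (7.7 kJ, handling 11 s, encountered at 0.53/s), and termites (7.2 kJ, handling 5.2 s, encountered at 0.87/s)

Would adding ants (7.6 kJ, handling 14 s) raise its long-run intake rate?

No

Current rate: (0.53×7.7 + 0.87×7.2)/(1 + 0.53×11 + 0.87×5.2) = 0.9111 kJ/s.
Profitability of ants: 7.6/14 = 0.5429 kJ/s.
Since 0.5429 < R, time spent handling ants is better spent searching.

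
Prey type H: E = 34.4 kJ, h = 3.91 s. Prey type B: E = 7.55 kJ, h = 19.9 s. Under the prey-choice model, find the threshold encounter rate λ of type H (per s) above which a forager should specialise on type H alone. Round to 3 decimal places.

0.012 per s

Drop type B once their profitability E₂/h₂ falls below the rate achievable on type H alone: E₂/h₂ = λE₁/(1 + λh₁).
Solve for λ: λE₁h₂ = E₂(1 + λh₁) → λ(E₁h₂ − E₂h₁) = E₂ → λ = E₂/(E₁h₂ − E₂h₁).
λ = 7.55/(34.4×19.9 − 7.55×3.91) = 7.55/655 = 0.01153 per s.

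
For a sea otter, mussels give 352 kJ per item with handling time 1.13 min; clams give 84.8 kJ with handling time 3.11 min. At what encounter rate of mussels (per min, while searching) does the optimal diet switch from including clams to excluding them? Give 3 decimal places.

0.085 per min

Drop clams once their profitability E₂/h₂ falls below the rate achievable on mussels alone: E₂/h₂ = λE₁/(1 + λh₁).
Solve for λ: λE₁h₂ = E₂(1 + λh₁) → λ(E₁h₂ − E₂h₁) = E₂ → λ = E₂/(E₁h₂ − E₂h₁).
λ = 84.8/(352×3.11 − 84.8×1.13) = 84.8/998.9 = 0.08489 per min.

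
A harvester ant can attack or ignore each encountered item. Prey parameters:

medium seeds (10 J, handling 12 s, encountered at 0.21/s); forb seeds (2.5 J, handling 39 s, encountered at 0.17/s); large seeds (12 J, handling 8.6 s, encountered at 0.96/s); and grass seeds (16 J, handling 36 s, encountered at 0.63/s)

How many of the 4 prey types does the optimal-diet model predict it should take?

1

Rank by E/h (J/s): large seeds 1.4, medium seeds 0.833, grass seeds 0.444, forb seeds 0.0641. Include each in turn until the next type's E/h falls below the running intake rate.
Rate on top 1: 1.245. medium seeds: 0.833 < 1.245 → exclude; stop.
Optimal diet: large seeds — 1 of 4 types.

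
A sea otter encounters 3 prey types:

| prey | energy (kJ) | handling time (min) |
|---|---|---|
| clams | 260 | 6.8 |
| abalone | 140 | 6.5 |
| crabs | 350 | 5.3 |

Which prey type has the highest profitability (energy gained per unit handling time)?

crabs

Profitability E/h (kJ/min): clams = 260/6.8 = 38.2, abalone = 140/6.5 = 21.5, crabs = 350/5.3 = 66.
Ranked: crabs > clams > abalone.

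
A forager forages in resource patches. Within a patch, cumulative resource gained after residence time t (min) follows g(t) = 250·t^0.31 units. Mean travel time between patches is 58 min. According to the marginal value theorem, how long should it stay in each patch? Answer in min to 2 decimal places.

By the marginal value theorem, leave when the instantaneous gain rate g'(t) equals the habitat-wide average g(t)/(T + t).
g'(t) = 0.31·250·t^-0.69. Setting 0.31·250·t^-0.69 = 250·t^0.31/(58+t) gives 0.31(58+t) = t, so 0.69·t = 0.31×58.
t* = 0.31×58/0.69 = 26.06 min.

26.06 min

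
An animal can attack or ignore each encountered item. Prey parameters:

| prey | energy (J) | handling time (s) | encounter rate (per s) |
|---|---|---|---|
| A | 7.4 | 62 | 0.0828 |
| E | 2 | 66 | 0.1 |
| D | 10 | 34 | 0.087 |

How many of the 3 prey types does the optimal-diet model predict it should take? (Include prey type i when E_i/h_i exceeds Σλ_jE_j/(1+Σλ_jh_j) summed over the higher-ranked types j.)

Profitabilities (E/h, J/s): D 0.294, A 0.119, E 0.0303. Add prey in this order while the next type's profitability exceeds the intake rate on those already taken.
Rate on top 1: 0.2198. A: 0.119 < 0.2198 → exclude; stop.
Optimal diet: D — 1 of 3 types.

1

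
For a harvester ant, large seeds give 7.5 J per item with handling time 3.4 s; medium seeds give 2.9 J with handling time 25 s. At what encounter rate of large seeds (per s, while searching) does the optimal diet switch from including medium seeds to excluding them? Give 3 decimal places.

At the threshold, the rate on large seeds alone equals the profitability of medium seeds: λ·7.5/(1 + λ·3.4) = 2.9/25 = 0.116.
Rearranging, λ(7.5 − 0.116×3.4) = 0.116, so λ = 0.116/7.106 = 0.01633 per s.

0.016 per s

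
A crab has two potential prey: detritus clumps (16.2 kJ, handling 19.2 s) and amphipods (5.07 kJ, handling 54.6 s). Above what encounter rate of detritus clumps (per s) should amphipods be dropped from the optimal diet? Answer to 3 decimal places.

0.006 per s

At the threshold, the rate on detritus clumps alone equals the profitability of amphipods: λ·16.2/(1 + λ·19.2) = 5.07/54.6 = 0.09286.
Rearranging, λ(16.2 − 0.09286×19.2) = 0.09286, so λ = 0.09286/14.42 = 0.006441 per s.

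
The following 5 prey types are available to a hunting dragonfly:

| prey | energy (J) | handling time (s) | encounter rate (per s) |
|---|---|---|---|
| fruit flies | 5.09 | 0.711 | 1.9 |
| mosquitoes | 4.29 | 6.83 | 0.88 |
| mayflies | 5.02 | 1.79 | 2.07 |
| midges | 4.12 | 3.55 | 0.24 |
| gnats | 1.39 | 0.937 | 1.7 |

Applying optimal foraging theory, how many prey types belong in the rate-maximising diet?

1

E/h in descending order: fruit flies 7.16, mayflies 2.8, gnats 1.48, midges 1.16, mosquitoes 0.628 J/s. The optimal diet is the largest prefix of this list for which every included type satisfies E_i/h_i > R on the types above it.
Rate on top 1: 4.114. mayflies: 2.8 < 4.114 → exclude; stop.
Optimal diet: fruit flies — 1 of 5 types.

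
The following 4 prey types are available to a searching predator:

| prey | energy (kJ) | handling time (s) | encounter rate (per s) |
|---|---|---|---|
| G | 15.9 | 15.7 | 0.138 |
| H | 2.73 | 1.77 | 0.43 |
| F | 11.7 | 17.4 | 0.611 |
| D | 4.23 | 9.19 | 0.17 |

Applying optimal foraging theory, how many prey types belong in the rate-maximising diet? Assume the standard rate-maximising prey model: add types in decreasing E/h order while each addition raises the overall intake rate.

2

E/h in descending order: H 1.54, G 1.01, F 0.672, D 0.46 kJ/s. The optimal diet is the largest prefix of this list for which every included type satisfies E_i/h_i > R on the types above it.
Rate on top 1: 0.6666. G: 1.01 > 0.6666 → include.
Rate on top 2: 0.8575. F: 0.672 < 0.8575 → exclude; stop.
Optimal diet: H, G — 2 of 4 types.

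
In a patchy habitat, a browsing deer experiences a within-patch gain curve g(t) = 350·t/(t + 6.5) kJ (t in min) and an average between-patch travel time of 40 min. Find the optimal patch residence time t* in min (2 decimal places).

By the marginal value theorem, leave when the instantaneous gain rate g'(t) equals the habitat-wide average g(t)/(T + t).
g'(t) = 350·6.5/(t + 6.5)². Setting 350·6.5/(t+6.5)² = 350t/[(t+6.5)(40+t)] gives 6.5(40+t) = t(t+6.5), so t² = 6.5×40 = 260.
t* = √260 = 16.12 min.

16.12 min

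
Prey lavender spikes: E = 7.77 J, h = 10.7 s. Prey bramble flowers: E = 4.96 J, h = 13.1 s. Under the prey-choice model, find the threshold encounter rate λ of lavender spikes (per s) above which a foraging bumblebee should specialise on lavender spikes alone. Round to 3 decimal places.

The zero-one rule: include bramble flowers iff E₂/h₂ > λE₁/(1+λh₁). Equality gives the switch point.
λE₁h₂ = E₂ + λE₂h₁ ⇒ λ = E₂/(E₁h₂ − E₂h₁) = 4.96/(101.8 − 53.07) = 0.1018 per s.

0.102 per s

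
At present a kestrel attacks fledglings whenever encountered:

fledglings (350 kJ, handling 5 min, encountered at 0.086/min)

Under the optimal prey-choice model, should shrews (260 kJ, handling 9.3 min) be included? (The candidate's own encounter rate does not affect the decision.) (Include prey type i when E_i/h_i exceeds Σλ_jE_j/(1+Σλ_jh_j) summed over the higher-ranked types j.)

On fledglings alone, R = ΣλE/(1+Σλh) = 30.1/1.43 = 21.05 kJ/min.
shrews: E/h = 260/9.3 = 27.96 kJ/min.
27.96 > 21.05, so adding shrews raises the average — include it.

Yes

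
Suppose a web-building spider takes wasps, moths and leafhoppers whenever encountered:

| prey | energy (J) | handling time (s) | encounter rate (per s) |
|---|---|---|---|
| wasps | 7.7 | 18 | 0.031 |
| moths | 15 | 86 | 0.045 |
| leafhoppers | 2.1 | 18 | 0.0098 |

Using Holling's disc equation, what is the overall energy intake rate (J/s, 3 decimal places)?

Energy encountered per unit search time: 0.031×7.7 + 0.045×15 + 0.0098×2.1 = 0.9343 J/s.
Handling time per unit search time: 0.031×18 + 0.045×86 + 0.0098×18 = 4.604.
Rate = 0.9343/(1 + 4.604) = 0.1667 J/s.

0.167 J/s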